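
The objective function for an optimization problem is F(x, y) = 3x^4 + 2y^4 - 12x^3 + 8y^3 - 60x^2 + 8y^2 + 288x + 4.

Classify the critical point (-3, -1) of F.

The mixed partial ∂²F/∂x∂y is 0, so the Hessian at any point is diag(F_xx, F_yy) = diag(12(3x^2 - 6x - 10), 8(3y^2 + 6y + 2)).
At (-3, -1): H = diag(420, -8).
The eigenvalues have opposite signs, so H is indefinite: a saddle point.

saddle point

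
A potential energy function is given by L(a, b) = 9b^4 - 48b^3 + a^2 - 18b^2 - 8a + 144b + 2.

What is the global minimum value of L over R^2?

L(a,b) separates as P(a) + Q(b) + 2, so its minimum is min P + min Q + 2.
P'(a) = 2a - 8 vanishes at a ∈ {4}; Q'(b) = 36(b - 4)(b - 1)(b + 1) vanishes at b ∈ {-1, 1, 4}.
Local minima of P (where P''>0): P(4)=-16. Local minima of Q: Q(-1)=-105, Q(4)=-480.
So the global minimum of L is P(4) + Q(4) + 2 = -16 − 480 + 2 = -494, attained at (4, 4).

-494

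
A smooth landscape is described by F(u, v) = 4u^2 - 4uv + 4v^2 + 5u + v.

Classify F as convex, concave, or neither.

F is quadratic, so its Hessian is the constant matrix H = [[8, -4], [-4, 8]].
det(H) = 48, tr(H) = 16.
det(H) > 0 and tr(H) > 0, so H is positive definite everywhere: convex.

convex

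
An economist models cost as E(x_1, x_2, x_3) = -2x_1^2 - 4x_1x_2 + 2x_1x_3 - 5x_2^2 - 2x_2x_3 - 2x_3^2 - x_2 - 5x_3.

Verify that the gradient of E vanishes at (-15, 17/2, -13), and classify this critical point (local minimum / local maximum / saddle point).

∇E = (-4x_1 - 4x_2 + 2x_3, -4x_1 - 10x_2 - 2x_3 - 1, 2x_1 - 2x_2 - 4x_3 - 5); substituting (-15, 17/2, -13) gives ∇E = (0, 0, 0), so (-15, 17/2, -13) is indeed a critical point.
The Hessian is constant: H = [[-4, -4, 2], [-4, -10, -2], [2, -2, -4]].
Leading principal minors: Δ₁ = -4, Δ₂ = 24, Δ₃ = -8.
The minors alternate sign starting negative (−, +, −), so H is negative definite: a local maximum.

local maximum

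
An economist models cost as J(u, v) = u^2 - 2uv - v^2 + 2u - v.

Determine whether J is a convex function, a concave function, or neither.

neither

J is quadratic, so its Hessian is the constant matrix H = [[2, -2], [-2, -2]].
det(H) = -8, tr(H) = 0.
det(H) < 0, so H is indefinite: neither convex nor concave.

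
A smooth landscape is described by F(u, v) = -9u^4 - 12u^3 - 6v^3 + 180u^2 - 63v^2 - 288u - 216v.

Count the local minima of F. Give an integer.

F separates as a function of u plus a function of v, so ∇F=0 decouples.
∂F/∂u = -36(u - 2)(u - 1)(u + 4) = 0 at u ∈ {-4, 1, 2}; ∂F/∂v = -18(v + 3)(v + 4) = 0 at v ∈ {-4, -3}.
The Hessian is diagonal: diag(F_uu, F_vv). Second derivatives: F_uu(-4)=-1080, F_uu(1)=180, F_uu(2)=-216; F_vv(-4)=18, F_vv(-3)=-18.
Local minima occur where both diagonal entries positive: (1, -4). Count: 1.

1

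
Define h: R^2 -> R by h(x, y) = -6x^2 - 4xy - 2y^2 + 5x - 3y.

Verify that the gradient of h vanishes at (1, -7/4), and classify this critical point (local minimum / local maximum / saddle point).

local maximum

∇h = (-12x - 4y + 5, -4x - 4y - 3); substituting (1, -7/4) gives ∇h = (0, 0), so (1, -7/4) is indeed a critical point.
The Hessian of h is constant: H = [[-12, -4], [-4, -4]].
det(H) = (-12)·(-4) − (-4)² = 32.
det(H) > 0 and tr(H) = -16 < 0, so H is negative definite and the point is a local maximum.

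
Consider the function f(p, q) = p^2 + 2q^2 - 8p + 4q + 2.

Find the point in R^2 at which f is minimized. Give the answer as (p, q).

(4, -1)

f(p,q) separates as A(p) + B(q) + 2, so its minimum is min A + min B + 2.
A'(p) = 2p - 8 vanishes at p ∈ {4}; B'(q) = 4q + 4 vanishes at q ∈ {-1}.
Local minima of A (where A''>0): A(4)=-16. Local minima of B: B(-1)=-2.
So the global minimum of f is A(4) + B(-1) + 2 = -16 − 2 + 2 = -16, attained at (4, -1).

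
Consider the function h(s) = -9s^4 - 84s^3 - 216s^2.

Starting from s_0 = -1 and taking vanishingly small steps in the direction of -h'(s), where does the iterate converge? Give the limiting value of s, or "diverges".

h'(s) = -36s(s + 3)(s + 4), so h'(-1) = 216.
Gradient descent moves in the -h' direction, i.e. s is decreasing.
The nearest critical point in that direction is s = -3, where h'' = 108 > 0 (a local minimum). The iterate converges there.

-3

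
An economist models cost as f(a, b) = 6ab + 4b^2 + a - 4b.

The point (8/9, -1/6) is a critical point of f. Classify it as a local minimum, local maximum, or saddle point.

The Hessian of f is constant: H = [[0, 6], [6, 8]].
det(H) = 0·8 − 6² = -36.
Since det(H) < 0, H is indefinite and the critical point is a saddle point.

saddle point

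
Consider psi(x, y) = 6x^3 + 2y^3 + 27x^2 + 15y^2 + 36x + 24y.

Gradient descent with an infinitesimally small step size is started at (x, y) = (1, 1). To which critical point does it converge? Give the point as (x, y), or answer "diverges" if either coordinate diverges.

(-1, -1)

psi is separable, so gradient descent decouples: x follows -∂psi/∂x, y follows -∂psi/∂y.
∂psi/∂x = 18(x + 1)(x + 2); at x=1 this is 108, so x decreases.
∂psi/∂y = 6(y + 1)(y + 4); at y=1 this is 60, so y decreases.
x converges to its nearest critical value -1 (a local min of the x-part); y converges to -1. The iterate converges to (-1, -1).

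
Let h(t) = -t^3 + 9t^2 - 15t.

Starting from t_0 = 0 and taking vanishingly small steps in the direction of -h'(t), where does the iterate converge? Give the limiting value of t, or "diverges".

1

h'(t) = -3(t - 5)(t - 1), so h'(0) = -15.
Gradient descent moves in the -h' direction, i.e. t is increasing.
The nearest critical point in that direction is t = 1, where h'' = 12 > 0 (a local minimum). The iterate converges there.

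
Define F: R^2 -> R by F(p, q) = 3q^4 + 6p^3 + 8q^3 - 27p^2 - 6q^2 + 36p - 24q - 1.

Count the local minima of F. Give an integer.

2

F separates as a function of p plus a function of q, so ∇F=0 decouples.
∂F/∂p = 18(p - 2)(p - 1) = 0 at p ∈ {1, 2}; ∂F/∂q = 12(q - 1)(q + 1)(q + 2) = 0 at q ∈ {-2, -1, 1}.
The Hessian is diagonal: diag(F_pp, F_qq). Second derivatives: F_pp(1)=-18, F_pp(2)=18; F_qq(-2)=36, F_qq(-1)=-24, F_qq(1)=72.
Local minima occur where both diagonal entries positive: (2, -2), (2, 1). Count: 2.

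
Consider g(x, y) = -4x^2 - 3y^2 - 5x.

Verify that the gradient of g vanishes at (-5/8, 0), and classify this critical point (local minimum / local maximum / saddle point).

local maximum

∇g = (-8x - 5, -6y); substituting (-5/8, 0) gives ∇g = (0, 0), so (-5/8, 0) is indeed a critical point.
The Hessian of g is constant: H = [[-8, 0], [0, -6]].
det(H) = (-8)·(-6) − 0² = 48.
det(H) > 0 and tr(H) = -14 < 0, so H is negative definite and the point is a local maximum.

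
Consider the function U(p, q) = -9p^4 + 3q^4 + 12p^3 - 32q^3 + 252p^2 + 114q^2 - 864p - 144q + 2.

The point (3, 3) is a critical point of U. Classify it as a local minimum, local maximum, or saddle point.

The mixed partial ∂²U/∂p∂q is 0, so the Hessian at any point is diag(U_pp, U_qq) = diag(36(-3p^2 + 2p + 14), 12(3q^2 - 16q + 19)).
At (3, 3): H = diag(-252, -24).
Both eigenvalues are negative, so H is negative definite: a local maximum.

local maximum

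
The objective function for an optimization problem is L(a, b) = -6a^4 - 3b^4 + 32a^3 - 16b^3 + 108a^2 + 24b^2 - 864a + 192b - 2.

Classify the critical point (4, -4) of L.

local maximum

The mixed partial ∂²L/∂a∂b is 0, so the Hessian at any point is diag(L_aa, L_bb) = diag(24(-3a^2 + 8a + 9), 12(-3b^2 - 8b + 4)).
At (4, -4): H = diag(-168, -144).
Both eigenvalues are negative, so H is negative definite: a local maximum.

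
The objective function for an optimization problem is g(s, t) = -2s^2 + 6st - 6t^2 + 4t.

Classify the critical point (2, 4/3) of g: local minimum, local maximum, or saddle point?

local maximum

The Hessian of g is constant: H = [[-4, 6], [6, -12]].
det(H) = (-4)·(-12) − 6² = 12.
det(H) > 0 and tr(H) = -16 < 0, so H is negative definite and the point is a local maximum.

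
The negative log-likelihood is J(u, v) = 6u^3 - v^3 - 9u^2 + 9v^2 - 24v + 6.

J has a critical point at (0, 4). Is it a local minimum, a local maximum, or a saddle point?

local maximum

The mixed partial ∂²J/∂u∂v is 0, so the Hessian at any point is diag(J_uu, J_vv) = diag(18(2u - 1), 6(-v + 3)).
At (0, 4): H = diag(-18, -6).
Both eigenvalues are negative, so H is negative definite: a local maximum.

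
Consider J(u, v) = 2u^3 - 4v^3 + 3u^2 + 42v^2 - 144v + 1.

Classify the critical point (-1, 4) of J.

local maximum

The mixed partial ∂²J/∂u∂v is 0, so the Hessian at any point is diag(J_uu, J_vv) = diag(6(2u + 1), 12(-2v + 7)).
At (-1, 4): H = diag(-6, -12).
Both eigenvalues are negative, so H is negative definite: a local maximum.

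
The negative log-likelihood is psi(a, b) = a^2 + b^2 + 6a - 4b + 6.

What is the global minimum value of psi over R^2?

-7

psi(a,b) separates as P(a) + Q(b) + 6, so its minimum is min P + min Q + 6.
P'(a) = 2a + 6 vanishes at a ∈ {-3}; Q'(b) = 2b - 4 vanishes at b ∈ {2}.
Local minima of P (where P''>0): P(-3)=-9. Local minima of Q: Q(2)=-4.
So the global minimum of psi is P(-3) + Q(2) + 6 = -9 − 4 + 6 = -7, attained at (-3, 2).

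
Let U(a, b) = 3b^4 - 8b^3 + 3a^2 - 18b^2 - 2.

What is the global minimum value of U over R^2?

-137

U(a,b) separates as P(a) + Q(b) − 2, so its minimum is min P + min Q − 2.
P'(a) = 6a vanishes at a ∈ {0}; Q'(b) = 12b(b - 3)(b + 1) vanishes at b ∈ {-1, 0, 3}.
Local minima of P (where P''>0): P(0)=0. Local minima of Q: Q(-1)=-7, Q(3)=-135.
So the global minimum of U is P(0) + Q(3) − 2 = 0 − 135 − 2 = -137, attained at (0, 3).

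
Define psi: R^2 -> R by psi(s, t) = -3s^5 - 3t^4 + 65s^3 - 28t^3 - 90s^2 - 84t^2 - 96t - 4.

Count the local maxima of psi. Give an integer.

psi separates as a function of s plus a function of t, so ∇psi=0 decouples.
∂psi/∂s = -15s(s - 3)(s - 1)(s + 4) = 0 at s ∈ {-4, 0, 1, 3}; ∂psi/∂t = -12(t + 1)(t + 2)(t + 4) = 0 at t ∈ {-4, -2, -1}.
The Hessian is diagonal: diag(psi_ss, psi_tt). Second derivatives: psi_ss(-4)=2100, psi_ss(0)=-180, psi_ss(1)=150, psi_ss(3)=-630; psi_tt(-4)=-72, psi_tt(-2)=24, psi_tt(-1)=-36.
Local maxima occur where both diagonal entries negative: (0, -4), (0, -1), (3, -4), (3, -1). Count: 4.

4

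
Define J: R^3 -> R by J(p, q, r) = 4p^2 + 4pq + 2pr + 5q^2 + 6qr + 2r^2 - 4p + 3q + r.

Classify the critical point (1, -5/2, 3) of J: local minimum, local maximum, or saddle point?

local minimum

The Hessian is constant: H = [[8, 4, 2], [4, 10, 6], [2, 6, 4]].
Leading principal minors: Δ₁ = 8, Δ₂ = 64, Δ₃ = 24.
All leading minors are positive, so H is positive definite: a local minimum.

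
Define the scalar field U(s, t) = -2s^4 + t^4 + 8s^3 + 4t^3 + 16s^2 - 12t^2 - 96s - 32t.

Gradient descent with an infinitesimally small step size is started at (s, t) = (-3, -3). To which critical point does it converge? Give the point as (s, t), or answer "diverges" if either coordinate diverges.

diverges

U is separable, so gradient descent decouples: s follows -∂U/∂s, t follows -∂U/∂t.
∂U/∂s = -8(s - 3)(s - 2)(s + 2); at s=-3 this is 240, so s decreases.
∂U/∂t = 4(t - 2)(t + 1)(t + 4); at t=-3 this is 40, so t decreases.
The s-coordinate has no critical point in that direction and runs off to infinity.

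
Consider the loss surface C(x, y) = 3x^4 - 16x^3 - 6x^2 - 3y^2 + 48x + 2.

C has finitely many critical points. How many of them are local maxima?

C separates as a function of x plus a function of y, so ∇C=0 decouples.
∂C/∂x = 12(x - 4)(x - 1)(x + 1) = 0 at x ∈ {-1, 1, 4}; ∂C/∂y = -6y = 0 at y ∈ {0}.
The Hessian is diagonal: diag(C_xx, C_yy). Second derivatives: C_xx(-1)=120, C_xx(1)=-72, C_xx(4)=180; C_yy(0)=-6.
Local maxima occur where both diagonal entries negative: (1, 0). Count: 1.

1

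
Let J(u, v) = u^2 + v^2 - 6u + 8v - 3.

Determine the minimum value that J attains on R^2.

J(u,v) separates as P(u) + Q(v) − 3, so its minimum is min P + min Q − 3.
P'(u) = 2u - 6 vanishes at u ∈ {3}; Q'(v) = 2v + 8 vanishes at v ∈ {-4}.
Local minima of P (where P''>0): P(3)=-9. Local minima of Q: Q(-4)=-16.
So the global minimum of J is P(3) + Q(-4) − 3 = -9 − 16 − 3 = -28, attained at (3, -4).

-28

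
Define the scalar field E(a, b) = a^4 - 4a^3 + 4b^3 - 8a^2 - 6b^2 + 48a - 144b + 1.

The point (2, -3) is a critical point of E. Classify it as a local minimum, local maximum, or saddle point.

The mixed partial ∂²E/∂a∂b is 0, so the Hessian at any point is diag(E_aa, E_bb) = diag(4(3a^2 - 6a - 4), 12(2b - 1)).
At (2, -3): H = diag(-16, -84).
Both eigenvalues are negative, so H is negative definite: a local maximum.

local maximum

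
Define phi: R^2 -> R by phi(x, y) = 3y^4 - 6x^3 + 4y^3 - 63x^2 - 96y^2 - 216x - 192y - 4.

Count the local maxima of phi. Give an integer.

1

phi separates as a function of x plus a function of y, so ∇phi=0 decouples.
∂phi/∂x = -18(x + 3)(x + 4) = 0 at x ∈ {-4, -3}; ∂phi/∂y = 12(y - 4)(y + 1)(y + 4) = 0 at y ∈ {-4, -1, 4}.
The Hessian is diagonal: diag(phi_xx, phi_yy). Second derivatives: phi_xx(-4)=18, phi_xx(-3)=-18; phi_yy(-4)=288, phi_yy(-1)=-180, phi_yy(4)=480.
Local maxima occur where both diagonal entries negative: (-3, -1). Count: 1.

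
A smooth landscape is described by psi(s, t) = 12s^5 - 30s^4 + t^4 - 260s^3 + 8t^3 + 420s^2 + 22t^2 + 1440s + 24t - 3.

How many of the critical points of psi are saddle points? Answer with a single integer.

6

psi separates as a function of s plus a function of t, so ∇psi=0 decouples.
∂psi/∂s = 60(s - 4)(s - 2)(s + 1)(s + 3) = 0 at s ∈ {-3, -1, 2, 4}; ∂psi/∂t = 4(t + 1)(t + 2)(t + 3) = 0 at t ∈ {-3, -2, -1}.
The Hessian is diagonal: diag(psi_ss, psi_tt). Second derivatives: psi_ss(-3)=-4200, psi_ss(-1)=1800, psi_ss(2)=-1800, psi_ss(4)=4200; psi_tt(-3)=8, psi_tt(-2)=-4, psi_tt(-1)=8.
Saddle points occur where the two diagonal entries have opposite signs: (-3, -3), (-3, -1), (-1, -2), (2, -3), (2, -1), (4, -2). Count: 6.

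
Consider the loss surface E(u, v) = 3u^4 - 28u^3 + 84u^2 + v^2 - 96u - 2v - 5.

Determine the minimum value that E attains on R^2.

E(u,v) separates as P(u) + Q(v) − 5, so its minimum is min P + min Q − 5.
P'(u) = 12(u - 4)(u - 2)(u - 1) vanishes at u ∈ {1, 2, 4}; Q'(v) = 2v - 2 vanishes at v ∈ {1}.
Local minima of P (where P''>0): P(1)=-37, P(4)=-64. Local minima of Q: Q(1)=-1.
So the global minimum of E is P(4) + Q(1) − 5 = -64 − 1 − 5 = -70, attained at (4, 1).

-70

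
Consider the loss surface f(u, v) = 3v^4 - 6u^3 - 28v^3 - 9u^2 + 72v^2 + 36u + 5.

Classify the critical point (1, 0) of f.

saddle point

The mixed partial ∂²f/∂u∂v is 0, so the Hessian at any point is diag(f_uu, f_vv) = diag(-18(2u + 1), 12(3v^2 - 14v + 12)).
At (1, 0): H = diag(-54, 144).
The eigenvalues have opposite signs, so H is indefinite: a saddle point.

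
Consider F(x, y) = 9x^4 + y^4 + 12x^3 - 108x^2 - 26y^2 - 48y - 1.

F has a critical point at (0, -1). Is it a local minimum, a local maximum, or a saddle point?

local maximum

The mixed partial ∂²F/∂x∂y is 0, so the Hessian at any point is diag(F_xx, F_yy) = diag(36(3x^2 + 2x - 6), 4(3y^2 - 13)).
At (0, -1): H = diag(-216, -40).
Both eigenvalues are negative, so H is negative definite: a local maximum.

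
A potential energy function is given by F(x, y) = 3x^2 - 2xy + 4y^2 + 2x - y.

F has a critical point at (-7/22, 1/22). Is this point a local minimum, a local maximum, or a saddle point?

local minimum

The Hessian of F is constant: H = [[6, -2], [-2, 8]].
det(H) = 6·8 − (-2)² = 44.
det(H) > 0 and tr(H) = 14 > 0, so H is positive definite and the point is a local minimum.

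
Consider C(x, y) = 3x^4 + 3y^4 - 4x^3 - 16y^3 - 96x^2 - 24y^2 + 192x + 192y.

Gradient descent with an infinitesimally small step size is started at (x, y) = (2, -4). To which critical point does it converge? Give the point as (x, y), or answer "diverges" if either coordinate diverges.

C is separable, so gradient descent decouples: x follows -∂C/∂x, y follows -∂C/∂y.
∂C/∂x = 12(x - 4)(x - 1)(x + 4); at x=2 this is -144, so x increases.
∂C/∂y = 12(y - 4)(y - 2)(y + 2); at y=-4 this is -1152, so y increases.
x converges to its nearest critical value 4 (a local min of the x-part); y converges to -2. The iterate converges to (4, -2).

(4, -2)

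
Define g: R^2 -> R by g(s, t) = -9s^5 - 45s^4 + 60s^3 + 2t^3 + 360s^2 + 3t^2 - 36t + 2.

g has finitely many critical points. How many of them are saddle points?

g separates as a function of s plus a function of t, so ∇g=0 decouples.
∂g/∂s = -45s(s - 2)(s + 2)(s + 4) = 0 at s ∈ {-4, -2, 0, 2}; ∂g/∂t = 6(t - 2)(t + 3) = 0 at t ∈ {-3, 2}.
The Hessian is diagonal: diag(g_ss, g_tt). Second derivatives: g_ss(-4)=2160, g_ss(-2)=-720, g_ss(0)=720, g_ss(2)=-2160; g_tt(-3)=-30, g_tt(2)=30.
Saddle points occur where the two diagonal entries have opposite signs: (-4, -3), (-2, 2), (0, -3), (2, 2). Count: 4.

4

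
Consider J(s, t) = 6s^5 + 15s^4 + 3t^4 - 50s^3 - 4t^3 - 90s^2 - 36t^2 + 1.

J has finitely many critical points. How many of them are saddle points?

J separates as a function of s plus a function of t, so ∇J=0 decouples.
∂J/∂s = 30s(s - 2)(s + 1)(s + 3) = 0 at s ∈ {-3, -1, 0, 2}; ∂J/∂t = 12t(t - 3)(t + 2) = 0 at t ∈ {-2, 0, 3}.
The Hessian is diagonal: diag(J_ss, J_tt). Second derivatives: J_ss(-3)=-900, J_ss(-1)=180, J_ss(0)=-180, J_ss(2)=900; J_tt(-2)=120, J_tt(0)=-72, J_tt(3)=180.
Saddle points occur where the two diagonal entries have opposite signs: (-3, -2), (-3, 3), (-1, 0), (0, -2), (0, 3), (2, 0). Count: 6.

6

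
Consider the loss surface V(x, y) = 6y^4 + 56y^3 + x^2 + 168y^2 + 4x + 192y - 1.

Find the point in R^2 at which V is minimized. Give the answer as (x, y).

(-2, -4)

V(x,y) separates as P(x) + Q(y) − 1, so its minimum is min P + min Q − 1.
P'(x) = 2x + 4 vanishes at x ∈ {-2}; Q'(y) = 24(y + 1)(y + 2)(y + 4) vanishes at y ∈ {-4, -2, -1}.
Local minima of P (where P''>0): P(-2)=-4. Local minima of Q: Q(-4)=-128, Q(-1)=-74.
So the global minimum of V is P(-2) + Q(-4) − 1 = -4 − 128 − 1 = -133, attained at (-2, -4).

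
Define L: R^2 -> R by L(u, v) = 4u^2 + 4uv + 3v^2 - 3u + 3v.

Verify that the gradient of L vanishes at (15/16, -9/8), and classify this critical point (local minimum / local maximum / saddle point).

∇L = (8u + 4v - 3, 4u + 6v + 3); substituting (15/16, -9/8) gives ∇L = (0, 0), so (15/16, -9/8) is indeed a critical point.
The Hessian of L is constant: H = [[8, 4], [4, 6]].
det(H) = 8·6 − 4² = 32.
det(H) > 0 and tr(H) = 14 > 0, so H is positive definite and the point is a local minimum.

local minimum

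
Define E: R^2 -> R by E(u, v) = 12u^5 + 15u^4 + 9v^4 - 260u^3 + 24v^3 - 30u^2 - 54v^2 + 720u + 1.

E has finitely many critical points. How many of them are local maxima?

2

E separates as a function of u plus a function of v, so ∇E=0 decouples.
∂E/∂u = 60(u - 3)(u - 1)(u + 1)(u + 4) = 0 at u ∈ {-4, -1, 1, 3}; ∂E/∂v = 36v(v - 1)(v + 3) = 0 at v ∈ {-3, 0, 1}.
The Hessian is diagonal: diag(E_uu, E_vv). Second derivatives: E_uu(-4)=-6300, E_uu(-1)=1440, E_uu(1)=-1200, E_uu(3)=3360; E_vv(-3)=432, E_vv(0)=-108, E_vv(1)=144.
Local maxima occur where both diagonal entries negative: (-4, 0), (1, 0). Count: 2.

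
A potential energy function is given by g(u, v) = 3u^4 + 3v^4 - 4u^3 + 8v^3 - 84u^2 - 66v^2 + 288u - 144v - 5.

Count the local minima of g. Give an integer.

g separates as a function of u plus a function of v, so ∇g=0 decouples.
∂g/∂u = 12(u - 3)(u - 2)(u + 4) = 0 at u ∈ {-4, 2, 3}; ∂g/∂v = 12(v - 3)(v + 1)(v + 4) = 0 at v ∈ {-4, -1, 3}.
The Hessian is diagonal: diag(g_uu, g_vv). Second derivatives: g_uu(-4)=504, g_uu(2)=-72, g_uu(3)=84; g_vv(-4)=252, g_vv(-1)=-144, g_vv(3)=336.
Local minima occur where both diagonal entries positive: (-4, -4), (-4, 3), (3, -4), (3, 3). Count: 4.

4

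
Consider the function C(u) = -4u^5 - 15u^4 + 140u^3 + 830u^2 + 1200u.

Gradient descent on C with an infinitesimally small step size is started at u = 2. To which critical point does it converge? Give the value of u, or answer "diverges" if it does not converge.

C'(u) = -20(u - 5)(u + 1)(u + 3)(u + 4), so C'(2) = 5400.
Gradient descent moves in the -C' direction, i.e. u is decreasing.
The nearest critical point in that direction is u = -1, where C'' = 720 > 0 (a local minimum). The iterate converges there.

-1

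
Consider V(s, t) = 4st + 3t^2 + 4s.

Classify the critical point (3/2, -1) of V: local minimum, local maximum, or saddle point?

saddle point

The Hessian of V is constant: H = [[0, 4], [4, 6]].
det(H) = 0·6 − 4² = -16.
Since det(H) < 0, H is indefinite and the critical point is a saddle point.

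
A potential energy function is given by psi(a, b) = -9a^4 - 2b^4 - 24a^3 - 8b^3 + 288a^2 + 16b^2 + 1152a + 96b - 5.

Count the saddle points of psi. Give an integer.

psi separates as a function of a plus a function of b, so ∇psi=0 decouples.
∂psi/∂a = -36(a - 4)(a + 2)(a + 4) = 0 at a ∈ {-4, -2, 4}; ∂psi/∂b = -8(b - 2)(b + 2)(b + 3) = 0 at b ∈ {-3, -2, 2}.
The Hessian is diagonal: diag(psi_aa, psi_bb). Second derivatives: psi_aa(-4)=-576, psi_aa(-2)=432, psi_aa(4)=-1728; psi_bb(-3)=-40, psi_bb(-2)=32, psi_bb(2)=-160.
Saddle points occur where the two diagonal entries have opposite signs: (-4, -2), (-2, -3), (-2, 2), (4, -2). Count: 4.

4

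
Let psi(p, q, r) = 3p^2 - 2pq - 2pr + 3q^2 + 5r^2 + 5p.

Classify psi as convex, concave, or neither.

convex

psi is quadratic, so its Hessian is the constant matrix H = [[6, -2, -2], [-2, 6, 0], [-2, 0, 10]].
Leading principal minors: 6, 32, 296.
All positive ⇒ H ≻ 0 ⇒ convex.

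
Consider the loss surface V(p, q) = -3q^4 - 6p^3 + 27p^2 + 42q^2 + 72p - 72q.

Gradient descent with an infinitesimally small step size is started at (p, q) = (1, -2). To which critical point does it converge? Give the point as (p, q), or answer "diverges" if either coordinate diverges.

(-1, 1)

V is separable, so gradient descent decouples: p follows -∂V/∂p, q follows -∂V/∂q.
∂V/∂p = -18(p - 4)(p + 1); at p=1 this is 108, so p decreases.
∂V/∂q = -12(q - 2)(q - 1)(q + 3); at q=-2 this is -144, so q increases.
p converges to its nearest critical value -1 (a local min of the p-part); q converges to 1. The iterate converges to (-1, 1).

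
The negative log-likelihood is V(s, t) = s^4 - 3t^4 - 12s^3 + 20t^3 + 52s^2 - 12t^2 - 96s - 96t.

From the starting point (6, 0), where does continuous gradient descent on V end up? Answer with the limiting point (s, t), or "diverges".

(4, 2)

V is separable, so gradient descent decouples: s follows -∂V/∂s, t follows -∂V/∂t.
∂V/∂s = 4(s - 4)(s - 3)(s - 2); at s=6 this is 96, so s decreases.
∂V/∂t = -12(t - 4)(t - 2)(t + 1); at t=0 this is -96, so t increases.
s converges to its nearest critical value 4 (a local min of the s-part); t converges to 2. The iterate converges to (4, 2).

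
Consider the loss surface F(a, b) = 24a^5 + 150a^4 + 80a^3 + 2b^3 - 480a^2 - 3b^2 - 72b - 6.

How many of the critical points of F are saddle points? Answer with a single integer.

F separates as a function of a plus a function of b, so ∇F=0 decouples.
∂F/∂a = 120a(a - 1)(a + 2)(a + 4) = 0 at a ∈ {-4, -2, 0, 1}; ∂F/∂b = 6(b - 4)(b + 3) = 0 at b ∈ {-3, 4}.
The Hessian is diagonal: diag(F_aa, F_bb). Second derivatives: F_aa(-4)=-4800, F_aa(-2)=1440, F_aa(0)=-960, F_aa(1)=1800; F_bb(-3)=-42, F_bb(4)=42.
Saddle points occur where the two diagonal entries have opposite signs: (-4, 4), (-2, -3), (0, 4), (1, -3). Count: 4.

4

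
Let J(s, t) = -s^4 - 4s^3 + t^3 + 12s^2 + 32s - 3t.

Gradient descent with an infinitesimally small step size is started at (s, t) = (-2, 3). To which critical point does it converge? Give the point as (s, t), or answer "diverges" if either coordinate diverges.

(-1, 1)

J is separable, so gradient descent decouples: s follows -∂J/∂s, t follows -∂J/∂t.
∂J/∂s = -4(s - 2)(s + 1)(s + 4); at s=-2 this is -32, so s increases.
∂J/∂t = 3(t - 1)(t + 1); at t=3 this is 24, so t decreases.
s converges to its nearest critical value -1 (a local min of the s-part); t converges to 1. The iterate converges to (-1, 1).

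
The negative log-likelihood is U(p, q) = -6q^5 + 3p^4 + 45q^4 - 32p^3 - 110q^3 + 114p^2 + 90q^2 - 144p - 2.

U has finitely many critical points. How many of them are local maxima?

U separates as a function of p plus a function of q, so ∇U=0 decouples.
∂U/∂p = 12(p - 4)(p - 3)(p - 1) = 0 at p ∈ {1, 3, 4}; ∂U/∂q = -30q(q - 3)(q - 2)(q - 1) = 0 at q ∈ {0, 1, 2, 3}.
The Hessian is diagonal: diag(U_pp, U_qq). Second derivatives: U_pp(1)=72, U_pp(3)=-24, U_pp(4)=36; U_qq(0)=180, U_qq(1)=-60, U_qq(2)=60, U_qq(3)=-180.
Local maxima occur where both diagonal entries negative: (3, 1), (3, 3). Count: 2.

2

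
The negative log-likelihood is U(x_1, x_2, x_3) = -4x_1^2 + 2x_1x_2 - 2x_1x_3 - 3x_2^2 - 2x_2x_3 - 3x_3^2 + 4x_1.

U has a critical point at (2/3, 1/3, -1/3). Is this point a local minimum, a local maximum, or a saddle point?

local maximum

The Hessian is constant: H = [[-8, 2, -2], [2, -6, -2], [-2, -2, -6]].
Leading principal minors: Δ₁ = -8, Δ₂ = 44, Δ₃ = -192.
The minors alternate sign starting negative (−, +, −), so H is negative definite: a local maximum.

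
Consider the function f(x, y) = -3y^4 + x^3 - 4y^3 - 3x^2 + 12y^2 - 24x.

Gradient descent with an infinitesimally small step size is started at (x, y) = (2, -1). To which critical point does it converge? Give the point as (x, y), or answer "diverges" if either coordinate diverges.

f is separable, so gradient descent decouples: x follows -∂f/∂x, y follows -∂f/∂y.
∂f/∂x = 3(x - 4)(x + 2); at x=2 this is -24, so x increases.
∂f/∂y = -12y(y - 1)(y + 2); at y=-1 this is -24, so y increases.
x converges to its nearest critical value 4 (a local min of the x-part); y converges to 0. The iterate converges to (4, 0).

(4, 0)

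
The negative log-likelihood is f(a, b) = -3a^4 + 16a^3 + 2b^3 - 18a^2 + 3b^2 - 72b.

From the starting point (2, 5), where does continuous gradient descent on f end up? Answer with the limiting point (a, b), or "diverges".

(1, 3)

f is separable, so gradient descent decouples: a follows -∂f/∂a, b follows -∂f/∂b.
∂f/∂a = -12a(a - 3)(a - 1); at a=2 this is 24, so a decreases.
∂f/∂b = 6(b - 3)(b + 4); at b=5 this is 108, so b decreases.
a converges to its nearest critical value 1 (a local min of the a-part); b converges to 3. The iterate converges to (1, 3).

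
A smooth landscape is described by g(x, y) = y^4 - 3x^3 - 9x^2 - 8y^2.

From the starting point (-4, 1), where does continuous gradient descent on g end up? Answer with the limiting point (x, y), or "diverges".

(-2, 2)

g is separable, so gradient descent decouples: x follows -∂g/∂x, y follows -∂g/∂y.
∂g/∂x = -9x(x + 2); at x=-4 this is -72, so x increases.
∂g/∂y = 4y(y - 2)(y + 2); at y=1 this is -12, so y increases.
x converges to its nearest critical value -2 (a local min of the x-part); y converges to 2. The iterate converges to (-2, 2).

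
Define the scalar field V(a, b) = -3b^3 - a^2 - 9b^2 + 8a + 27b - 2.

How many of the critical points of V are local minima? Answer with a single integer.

0

V separates as a function of a plus a function of b, so ∇V=0 decouples.
∂V/∂a = -2(a - 4) = 0 at a ∈ {4}; ∂V/∂b = -9(b - 1)(b + 3) = 0 at b ∈ {-3, 1}.
The Hessian is diagonal: diag(V_aa, V_bb). Second derivatives: V_aa(4)=-2; V_bb(-3)=36, V_bb(1)=-36.
Local minima occur where both diagonal entries positive: none. Count: 0.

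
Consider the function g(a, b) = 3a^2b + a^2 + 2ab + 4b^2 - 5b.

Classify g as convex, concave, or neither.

neither

The term 3a^2b is cubic, so the Hessian is not constant.
∂²g/∂a² = 6b + 2, which takes both signs as b varies (negative for sufficiently negative b). A diagonal entry of the Hessian changing sign means the Hessian is neither positive- nor negative-semidefinite on all of R^2.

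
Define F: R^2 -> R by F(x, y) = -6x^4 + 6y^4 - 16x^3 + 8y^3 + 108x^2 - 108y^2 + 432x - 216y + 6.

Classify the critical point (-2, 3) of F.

The mixed partial ∂²F/∂x∂y is 0, so the Hessian at any point is diag(F_xx, F_yy) = diag(24(-3x^2 - 4x + 9), 24(3y^2 + 2y - 9)).
At (-2, 3): H = diag(120, 576).
Both eigenvalues are positive, so H is positive definite: a local minimum.

local minimum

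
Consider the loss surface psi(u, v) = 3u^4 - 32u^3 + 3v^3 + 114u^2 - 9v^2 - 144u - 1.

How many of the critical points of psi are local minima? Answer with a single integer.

2

psi separates as a function of u plus a function of v, so ∇psi=0 decouples.
∂psi/∂u = 12(u - 4)(u - 3)(u - 1) = 0 at u ∈ {1, 3, 4}; ∂psi/∂v = 9v(v - 2) = 0 at v ∈ {0, 2}.
The Hessian is diagonal: diag(psi_uu, psi_vv). Second derivatives: psi_uu(1)=72, psi_uu(3)=-24, psi_uu(4)=36; psi_vv(0)=-18, psi_vv(2)=18.
Local minima occur where both diagonal entries positive: (1, 2), (4, 2). Count: 2.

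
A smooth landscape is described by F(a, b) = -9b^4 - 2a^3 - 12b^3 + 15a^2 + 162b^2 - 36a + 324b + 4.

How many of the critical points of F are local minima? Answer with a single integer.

1

F separates as a function of a plus a function of b, so ∇F=0 decouples.
∂F/∂a = -6(a - 3)(a - 2) = 0 at a ∈ {2, 3}; ∂F/∂b = -36(b - 3)(b + 1)(b + 3) = 0 at b ∈ {-3, -1, 3}.
The Hessian is diagonal: diag(F_aa, F_bb). Second derivatives: F_aa(2)=6, F_aa(3)=-6; F_bb(-3)=-432, F_bb(-1)=288, F_bb(3)=-864.
Local minima occur where both diagonal entries positive: (2, -1). Count: 1.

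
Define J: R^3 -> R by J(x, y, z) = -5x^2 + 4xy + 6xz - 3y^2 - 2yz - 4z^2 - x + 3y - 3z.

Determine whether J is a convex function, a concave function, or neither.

J is quadratic, so its Hessian is the constant matrix H = [[-10, 4, 6], [4, -6, -2], [6, -2, -8]].
Leading principal minors: -10, 44, -192.
Signs alternate −, +, − ⇒ H ≺ 0 ⇒ concave.

concave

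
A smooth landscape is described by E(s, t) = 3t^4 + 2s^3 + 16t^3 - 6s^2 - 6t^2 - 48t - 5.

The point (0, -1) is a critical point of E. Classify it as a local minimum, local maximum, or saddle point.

The mixed partial ∂²E/∂s∂t is 0, so the Hessian at any point is diag(E_ss, E_tt) = diag(12(s - 1), 12(3t^2 + 8t - 1)).
At (0, -1): H = diag(-12, -72).
Both eigenvalues are negative, so H is negative definite: a local maximum.

local maximum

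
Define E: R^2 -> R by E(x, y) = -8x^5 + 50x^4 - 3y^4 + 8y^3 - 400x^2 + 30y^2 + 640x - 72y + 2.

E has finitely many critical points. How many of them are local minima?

E separates as a function of x plus a function of y, so ∇E=0 decouples.
∂E/∂x = -40(x - 4)(x - 2)(x - 1)(x + 2) = 0 at x ∈ {-2, 1, 2, 4}; ∂E/∂y = -12(y - 3)(y - 1)(y + 2) = 0 at y ∈ {-2, 1, 3}.
The Hessian is diagonal: diag(E_xx, E_yy). Second derivatives: E_xx(-2)=2880, E_xx(1)=-360, E_xx(2)=320, E_xx(4)=-1440; E_yy(-2)=-180, E_yy(1)=72, E_yy(3)=-120.
Local minima occur where both diagonal entries positive: (-2, 1), (2, 1). Count: 2.

2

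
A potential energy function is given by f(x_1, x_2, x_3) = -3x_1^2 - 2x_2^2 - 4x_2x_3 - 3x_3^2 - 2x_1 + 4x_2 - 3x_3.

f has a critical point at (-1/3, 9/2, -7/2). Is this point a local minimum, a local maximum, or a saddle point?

local maximum

The Hessian is constant: H = [[-6, 0, 0], [0, -4, -4], [0, -4, -6]].
Leading principal minors: Δ₁ = -6, Δ₂ = 24, Δ₃ = -48.
The minors alternate sign starting negative (−, +, −), so H is negative definite: a local maximum.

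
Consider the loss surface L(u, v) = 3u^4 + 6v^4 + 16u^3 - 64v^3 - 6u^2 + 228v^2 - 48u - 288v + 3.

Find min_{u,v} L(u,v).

-275

L(u,v) separates as P(u) + Q(v) + 3, so its minimum is min P + min Q + 3.
P'(u) = 12(u - 1)(u + 1)(u + 4) vanishes at u ∈ {-4, -1, 1}; Q'(v) = 24(v - 4)(v - 3)(v - 1) vanishes at v ∈ {1, 3, 4}.
Local minima of P (where P''>0): P(-4)=-160, P(1)=-35. Local minima of Q: Q(1)=-118, Q(4)=-64.
So the global minimum of L is P(-4) + Q(1) + 3 = -160 − 118 + 3 = -275, attained at (-4, 1).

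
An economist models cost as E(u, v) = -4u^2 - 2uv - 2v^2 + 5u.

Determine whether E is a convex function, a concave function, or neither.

E is quadratic, so its Hessian is the constant matrix H = [[-8, -2], [-2, -4]].
det(H) = 28, tr(H) = -12.
det(H) > 0 and tr(H) < 0, so H is negative definite everywhere: concave.

concave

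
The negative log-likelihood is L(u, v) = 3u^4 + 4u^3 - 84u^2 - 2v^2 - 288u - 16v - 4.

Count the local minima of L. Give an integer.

L separates as a function of u plus a function of v, so ∇L=0 decouples.
∂L/∂u = 12(u - 4)(u + 2)(u + 3) = 0 at u ∈ {-3, -2, 4}; ∂L/∂v = -4(v + 4) = 0 at v ∈ {-4}.
The Hessian is diagonal: diag(L_uu, L_vv). Second derivatives: L_uu(-3)=84, L_uu(-2)=-72, L_uu(4)=504; L_vv(-4)=-4.
Local minima occur where both diagonal entries positive: none. Count: 0.

0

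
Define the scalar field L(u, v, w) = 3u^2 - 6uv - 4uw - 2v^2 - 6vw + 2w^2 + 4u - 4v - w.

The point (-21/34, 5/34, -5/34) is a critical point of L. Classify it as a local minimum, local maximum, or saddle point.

The Hessian is constant: H = [[6, -6, -4], [-6, -4, -6], [-4, -6, 4]].
Leading principal minors: Δ₁ = 6, Δ₂ = -60, Δ₃ = -680.
The minors fit neither the all-positive nor the alternating-sign pattern, so H is indefinite: a saddle point.

saddle point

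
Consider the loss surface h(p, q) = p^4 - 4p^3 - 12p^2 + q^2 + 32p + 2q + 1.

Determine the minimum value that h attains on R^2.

-64

h(p,q) separates as A(p) + B(q) + 1, so its minimum is min A + min B + 1.
A'(p) = 4(p - 4)(p - 1)(p + 2) vanishes at p ∈ {-2, 1, 4}; B'(q) = 2q + 2 vanishes at q ∈ {-1}.
Local minima of A (where A''>0): A(-2)=-64, A(4)=-64. Local minima of B: B(-1)=-1.
So the global minimum of h is A(-2) + B(-1) + 1 = -64 − 1 + 1 = -64, attained at (-2, -1).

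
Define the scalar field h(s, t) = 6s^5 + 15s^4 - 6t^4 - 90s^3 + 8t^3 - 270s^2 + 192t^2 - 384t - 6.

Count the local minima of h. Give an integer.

2

h separates as a function of s plus a function of t, so ∇h=0 decouples.
∂h/∂s = 30s(s - 3)(s + 2)(s + 3) = 0 at s ∈ {-3, -2, 0, 3}; ∂h/∂t = -24(t - 4)(t - 1)(t + 4) = 0 at t ∈ {-4, 1, 4}.
The Hessian is diagonal: diag(h_ss, h_tt). Second derivatives: h_ss(-3)=-540, h_ss(-2)=300, h_ss(0)=-540, h_ss(3)=2700; h_tt(-4)=-960, h_tt(1)=360, h_tt(4)=-576.
Local minima occur where both diagonal entries positive: (-2, 1), (3, 1). Count: 2.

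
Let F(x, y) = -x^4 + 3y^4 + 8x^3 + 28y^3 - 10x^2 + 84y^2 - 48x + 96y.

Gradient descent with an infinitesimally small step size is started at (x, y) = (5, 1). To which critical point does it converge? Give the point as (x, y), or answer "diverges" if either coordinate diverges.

F is separable, so gradient descent decouples: x follows -∂F/∂x, y follows -∂F/∂y.
∂F/∂x = -4(x - 4)(x - 3)(x + 1); at x=5 this is -48, so x increases.
∂F/∂y = 12(y + 1)(y + 2)(y + 4); at y=1 this is 360, so y decreases.
The x-coordinate has no critical point in that direction and runs off to infinity.

diverges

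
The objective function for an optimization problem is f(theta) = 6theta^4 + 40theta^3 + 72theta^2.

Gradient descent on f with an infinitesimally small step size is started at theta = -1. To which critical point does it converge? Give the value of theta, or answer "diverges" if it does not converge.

0

f'(theta) = 24theta(theta + 2)(theta + 3), so f'(-1) = -48.
Gradient descent moves in the -f' direction, i.e. theta is increasing.
The nearest critical point in that direction is theta = 0, where f'' = 144 > 0 (a local minimum). The iterate converges there.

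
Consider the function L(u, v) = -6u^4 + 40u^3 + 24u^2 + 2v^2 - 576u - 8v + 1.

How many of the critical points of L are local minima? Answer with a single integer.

L separates as a function of u plus a function of v, so ∇L=0 decouples.
∂L/∂u = -24(u - 4)(u - 3)(u + 2) = 0 at u ∈ {-2, 3, 4}; ∂L/∂v = 4(v - 2) = 0 at v ∈ {2}.
The Hessian is diagonal: diag(L_uu, L_vv). Second derivatives: L_uu(-2)=-720, L_uu(3)=120, L_uu(4)=-144; L_vv(2)=4.
Local minima occur where both diagonal entries positive: (3, 2). Count: 1.

1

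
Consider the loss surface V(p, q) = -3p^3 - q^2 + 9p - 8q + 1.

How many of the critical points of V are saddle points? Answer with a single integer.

V separates as a function of p plus a function of q, so ∇V=0 decouples.
∂V/∂p = -9(p - 1)(p + 1) = 0 at p ∈ {-1, 1}; ∂V/∂q = -2(q + 4) = 0 at q ∈ {-4}.
The Hessian is diagonal: diag(V_pp, V_qq). Second derivatives: V_pp(-1)=18, V_pp(1)=-18; V_qq(-4)=-2.
Saddle points occur where the two diagonal entries have opposite signs: (-1, -4). Count: 1.

1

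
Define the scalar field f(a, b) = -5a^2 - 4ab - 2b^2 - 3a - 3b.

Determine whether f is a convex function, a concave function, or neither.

f is quadratic, so its Hessian is the constant matrix H = [[-10, -4], [-4, -4]].
det(H) = 24, tr(H) = -14.
det(H) > 0 and tr(H) < 0, so H is negative definite everywhere: concave.

concave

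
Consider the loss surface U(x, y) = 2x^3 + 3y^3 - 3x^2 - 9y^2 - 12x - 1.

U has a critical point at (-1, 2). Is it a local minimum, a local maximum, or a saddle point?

The mixed partial ∂²U/∂x∂y is 0, so the Hessian at any point is diag(U_xx, U_yy) = diag(6(2x - 1), 18(y - 1)).
At (-1, 2): H = diag(-18, 18).
The eigenvalues have opposite signs, so H is indefinite: a saddle point.

saddle point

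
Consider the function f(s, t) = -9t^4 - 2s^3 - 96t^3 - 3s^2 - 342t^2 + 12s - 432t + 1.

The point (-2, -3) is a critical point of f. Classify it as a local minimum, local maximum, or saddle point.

local minimum

The mixed partial ∂²f/∂s∂t is 0, so the Hessian at any point is diag(f_ss, f_tt) = diag(-6(2s + 1), -36(3t^2 + 16t + 19)).
At (-2, -3): H = diag(18, 72).
Both eigenvalues are positive, so H is positive definite: a local minimum.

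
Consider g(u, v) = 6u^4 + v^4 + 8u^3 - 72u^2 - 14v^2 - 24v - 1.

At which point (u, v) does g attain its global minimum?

g(u,v) separates as P(u) + Q(v) − 1, so its minimum is min P + min Q − 1.
P'(u) = 24u(u - 2)(u + 3) vanishes at u ∈ {-3, 0, 2}; Q'(v) = 4(v - 3)(v + 1)(v + 2) vanishes at v ∈ {-2, -1, 3}.
Local minima of P (where P''>0): P(-3)=-378, P(2)=-128. Local minima of Q: Q(-2)=8, Q(3)=-117.
So the global minimum of g is P(-3) + Q(3) − 1 = -378 − 117 − 1 = -496, attained at (-3, 3).

(-3, 3)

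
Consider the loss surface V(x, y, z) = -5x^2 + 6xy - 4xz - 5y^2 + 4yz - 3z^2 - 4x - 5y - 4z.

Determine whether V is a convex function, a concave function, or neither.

V is quadratic, so its Hessian is the constant matrix H = [[-10, 6, -4], [6, -10, 4], [-4, 4, -6]].
Leading principal minors: -10, 64, -256.
Signs alternate −, +, − ⇒ H ≺ 0 ⇒ concave.

concave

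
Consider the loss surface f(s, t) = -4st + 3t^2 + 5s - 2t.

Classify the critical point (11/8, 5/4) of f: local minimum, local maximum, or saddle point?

saddle point

The Hessian of f is constant: H = [[0, -4], [-4, 6]].
det(H) = 0·6 − (-4)² = -16.
Since det(H) < 0, H is indefinite and the critical point is a saddle point.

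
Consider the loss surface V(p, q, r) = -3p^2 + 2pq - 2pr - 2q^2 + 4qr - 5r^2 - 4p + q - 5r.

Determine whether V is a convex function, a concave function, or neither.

concave

V is quadratic, so its Hessian is the constant matrix H = [[-6, 2, -2], [2, -4, 4], [-2, 4, -10]].
Leading principal minors: -6, 20, -120.
Signs alternate −, +, − ⇒ H ≺ 0 ⇒ concave.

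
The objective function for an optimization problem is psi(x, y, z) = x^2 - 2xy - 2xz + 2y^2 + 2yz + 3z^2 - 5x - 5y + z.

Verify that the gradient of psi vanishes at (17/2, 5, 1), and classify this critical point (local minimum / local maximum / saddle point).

local minimum

∇psi = (2x - 2y - 2z - 5, -2x + 4y + 2z - 5, -2x + 2y + 6z + 1); substituting (17/2, 5, 1) gives ∇psi = (0, 0, 0), so (17/2, 5, 1) is indeed a critical point.
The Hessian is constant: H = [[2, -2, -2], [-2, 4, 2], [-2, 2, 6]].
Leading principal minors: Δ₁ = 2, Δ₂ = 4, Δ₃ = 16.
All leading minors are positive, so H is positive definite: a local minimum.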